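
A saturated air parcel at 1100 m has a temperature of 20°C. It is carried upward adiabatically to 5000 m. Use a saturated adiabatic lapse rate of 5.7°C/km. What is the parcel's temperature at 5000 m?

Saturated adiabatic to 5000 m: -5.7 × 3.9 km = -22.23°C, so T = -2.23°C.

-2.23°C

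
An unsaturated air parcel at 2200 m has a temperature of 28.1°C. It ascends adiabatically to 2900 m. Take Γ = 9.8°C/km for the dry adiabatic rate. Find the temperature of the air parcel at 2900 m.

2200–2900 m, dry adiabatic: Δz = 0.7 km ⇒ ΔT = -6.86°C; T = 21.24°C

21.24°C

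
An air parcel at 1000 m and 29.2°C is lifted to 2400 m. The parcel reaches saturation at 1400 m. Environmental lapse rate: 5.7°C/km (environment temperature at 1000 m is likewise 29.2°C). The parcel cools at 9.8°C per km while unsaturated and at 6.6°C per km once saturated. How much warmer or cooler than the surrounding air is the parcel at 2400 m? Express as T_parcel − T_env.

-2.54°C (parcel cooler than environment)

Parcel:
  1000 → 1400 m (dry, 9.8°C/km): ΔT = -9.8 × 0.4 = -3.92°C → T = 25.28°C
  1400 → 2400 m (saturated, 6.6°C/km): ΔT = -6.6 × 1 = -6.6°C → T = 18.68°C
Environment:
  1000 → 2400 m (environment, 5.7°C/km): ΔT = -5.7 × 1.4 = -7.98°C → T = 21.22°C
T_parcel − T_env = 18.68 − 21.22 = -2.54°C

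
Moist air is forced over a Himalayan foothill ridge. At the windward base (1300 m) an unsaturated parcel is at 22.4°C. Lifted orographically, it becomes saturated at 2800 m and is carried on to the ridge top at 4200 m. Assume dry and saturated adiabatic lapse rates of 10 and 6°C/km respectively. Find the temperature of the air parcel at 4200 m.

-1°C

1300–2800 m, dry: Δz = 1.5 km ⇒ ΔT = -15°C; T = 7.4°C
2800–4200 m, saturated: Δz = 1.4 km ⇒ ΔT = -8.4°C; T = -1°C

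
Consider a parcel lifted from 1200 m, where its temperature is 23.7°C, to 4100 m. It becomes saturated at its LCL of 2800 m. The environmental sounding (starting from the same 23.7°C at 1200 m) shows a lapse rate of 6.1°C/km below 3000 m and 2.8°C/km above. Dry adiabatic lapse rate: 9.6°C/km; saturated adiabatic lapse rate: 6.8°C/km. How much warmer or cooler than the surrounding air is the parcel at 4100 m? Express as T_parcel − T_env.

Parcel:
  1200 → 2800 m (dry, 9.6°C/km): ΔT = -9.6 × 1.6 = -15.36°C → T = 8.34°C
  2800 → 4100 m (saturated, 6.8°C/km): ΔT = -6.8 × 1.3 = -8.84°C → T = -0.5°C
Environment:
  1200 → 3000 m (environment, lower layer, 6.1°C/km): ΔT = -6.1 × 1.8 = -10.98°C → T = 12.72°C
  3000 → 4100 m (environment, upper layer, 2.8°C/km): ΔT = -2.8 × 1.1 = -3.08°C → T = 9.64°C
T_parcel − T_env = -0.5 − 9.64 = -10.14°C

-10.14°C (parcel cooler than environment)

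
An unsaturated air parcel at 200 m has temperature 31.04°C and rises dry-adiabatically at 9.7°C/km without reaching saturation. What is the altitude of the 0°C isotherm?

Height above start = (31.04 − 0) / 9.7 = 3.2 km
Altitude = 200 m + 3200 m = 3400 m

3400 m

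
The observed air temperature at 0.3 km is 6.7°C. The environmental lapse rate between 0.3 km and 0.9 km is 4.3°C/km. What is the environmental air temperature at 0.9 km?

4.12°C

300 → 900 m (environmental, 4.3°C/km): ΔT = -4.3 × 0.6 = -2.58°C → T = 4.12°C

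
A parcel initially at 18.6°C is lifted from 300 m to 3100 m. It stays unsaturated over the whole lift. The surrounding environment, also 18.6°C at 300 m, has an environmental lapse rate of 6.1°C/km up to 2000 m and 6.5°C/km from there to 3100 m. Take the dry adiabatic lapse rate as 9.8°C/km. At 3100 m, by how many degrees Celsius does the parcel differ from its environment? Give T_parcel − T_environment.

Parcel:
  300–3100 m, dry: Δz = 2.8 km ⇒ ΔT = -27.44°C; T = -8.84°C
Environment:
  300–2000 m, environment, lower layer: Δz = 1.7 km ⇒ ΔT = -10.37°C; T = 8.23°C
  2000–3100 m, environment, upper layer: Δz = 1.1 km ⇒ ΔT = -7.15°C; T = 1.08°C
T_parcel − T_env = -8.84 − 1.08 = -9.92°C

-9.92°C (parcel cooler than environment)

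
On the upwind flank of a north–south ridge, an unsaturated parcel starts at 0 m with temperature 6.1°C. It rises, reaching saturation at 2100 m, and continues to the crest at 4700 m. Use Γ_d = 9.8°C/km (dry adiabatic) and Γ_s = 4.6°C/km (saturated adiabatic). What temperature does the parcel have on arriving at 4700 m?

From 0 m to 2100 m (dry): cools by 9.8 × 2.1 = 20.58°C, giving -14.48°C.
From 2100 m to 4700 m (saturated): cools by 4.6 × 2.6 = 11.96°C, giving -26.44°C.

-26.44°C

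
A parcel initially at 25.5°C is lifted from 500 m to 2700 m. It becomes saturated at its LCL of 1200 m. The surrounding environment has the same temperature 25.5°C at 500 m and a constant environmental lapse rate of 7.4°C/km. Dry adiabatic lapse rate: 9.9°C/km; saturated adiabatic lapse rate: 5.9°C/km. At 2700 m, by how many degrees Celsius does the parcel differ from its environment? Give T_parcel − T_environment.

+0.5°C (parcel warmer than environment)

Parcel:
  From 500 m to 1200 m (dry): cools by 9.9 × 0.7 = 6.93°C, giving 18.57°C.
  From 1200 m to 2700 m (saturated): cools by 5.9 × 1.5 = 8.85°C, giving 9.72°C.
Environment:
  From 500 m to 2700 m (environment): cools by 7.4 × 2.2 = 16.28°C, giving 9.22°C.
T_parcel − T_env = 9.72 − 9.22 = +0.5°C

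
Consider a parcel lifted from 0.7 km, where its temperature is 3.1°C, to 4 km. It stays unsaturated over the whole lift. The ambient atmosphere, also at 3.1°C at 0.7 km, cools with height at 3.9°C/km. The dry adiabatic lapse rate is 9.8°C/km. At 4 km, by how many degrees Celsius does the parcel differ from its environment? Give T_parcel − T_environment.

Parcel:
  Dry to 4000 m: -9.8 × 3.3 km = -32.34°C, so T = -29.24°C.
Environment:
  Environment to 4000 m: -3.9 × 3.3 km = -12.87°C, so T = -9.77°C.
T_parcel − T_env = -29.24 − (-9.77) = -19.47°C

-19.47°C (parcel cooler than environment)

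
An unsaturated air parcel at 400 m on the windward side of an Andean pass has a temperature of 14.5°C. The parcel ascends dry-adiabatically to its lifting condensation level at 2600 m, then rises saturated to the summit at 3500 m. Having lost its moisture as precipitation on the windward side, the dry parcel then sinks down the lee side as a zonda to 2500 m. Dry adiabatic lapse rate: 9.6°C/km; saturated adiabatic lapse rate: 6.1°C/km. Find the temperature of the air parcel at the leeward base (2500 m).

400 → 2600 m (dry, 9.6°C/km): ΔT = -9.6 × 2.2 = -21.12°C → T = -6.62°C
2600 → 3500 m (saturated, 6.1°C/km): ΔT = -6.1 × 0.9 = -5.49°C → T = -12.11°C
3500 → 2500 m (dry descent, 9.6°C/km): ΔT = +9.6 × 1 = +9.6°C → T = -2.51°C

-2.51°C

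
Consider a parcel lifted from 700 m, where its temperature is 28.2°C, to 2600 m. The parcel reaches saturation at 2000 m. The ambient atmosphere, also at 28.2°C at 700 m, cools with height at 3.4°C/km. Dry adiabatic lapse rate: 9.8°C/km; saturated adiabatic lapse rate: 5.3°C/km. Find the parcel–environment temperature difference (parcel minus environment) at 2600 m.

-9.46°C (parcel cooler than environment)

Parcel:
  700–2000 m, dry: Δz = 1.3 km ⇒ ΔT = -12.74°C; T = 15.46°C
  2000–2600 m, saturated: Δz = 0.6 km ⇒ ΔT = -3.18°C; T = 12.28°C
Environment:
  700–2600 m, environment: Δz = 1.9 km ⇒ ΔT = -6.46°C; T = 21.74°C
T_parcel − T_env = 12.28 − 21.74 = -9.46°C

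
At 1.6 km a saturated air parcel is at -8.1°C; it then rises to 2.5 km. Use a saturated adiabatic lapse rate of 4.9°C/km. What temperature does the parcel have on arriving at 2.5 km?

-12.51°C

Saturated adiabatic to 2500 m: -4.9 × 0.9 km = -4.41°C, so T = -12.51°C.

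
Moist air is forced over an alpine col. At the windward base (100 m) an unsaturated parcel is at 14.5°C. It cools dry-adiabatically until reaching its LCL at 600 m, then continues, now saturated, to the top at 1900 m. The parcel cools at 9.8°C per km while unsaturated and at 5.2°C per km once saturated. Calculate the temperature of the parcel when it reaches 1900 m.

100–600 m, dry: Δz = 0.5 km ⇒ ΔT = -4.9°C; T = 9.6°C
600–1900 m, saturated: Δz = 1.3 km ⇒ ΔT = -6.76°C; T = 2.84°C

2.84°C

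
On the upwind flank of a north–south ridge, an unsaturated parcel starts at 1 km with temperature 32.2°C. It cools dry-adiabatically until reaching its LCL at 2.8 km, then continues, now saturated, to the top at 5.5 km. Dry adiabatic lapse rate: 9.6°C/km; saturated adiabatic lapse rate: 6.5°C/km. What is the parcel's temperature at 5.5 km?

-2.63°C

Dry to 2800 m: -9.6 × 1.8 km = -17.28°C, so T = 14.92°C.
Saturated to 5500 m: -6.5 × 2.7 km = -17.55°C, so T = -2.63°C.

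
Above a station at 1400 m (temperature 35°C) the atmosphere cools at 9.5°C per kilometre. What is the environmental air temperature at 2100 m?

1400 → 2100 m (environmental, 9.5°C/km): ΔT = -9.5 × 0.7 = -6.65°C → T = 28.35°C

28.35°C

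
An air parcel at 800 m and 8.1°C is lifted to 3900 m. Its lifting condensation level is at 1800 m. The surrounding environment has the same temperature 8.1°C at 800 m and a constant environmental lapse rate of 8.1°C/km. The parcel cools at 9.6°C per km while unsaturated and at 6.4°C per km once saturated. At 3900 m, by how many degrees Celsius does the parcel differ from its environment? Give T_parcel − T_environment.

+2.07°C (parcel warmer than environment)

Parcel:
  From 800 m to 1800 m (dry): cools by 9.6 × 1 = 9.6°C, giving -1.5°C.
  From 1800 m to 3900 m (saturated): cools by 6.4 × 2.1 = 13.44°C, giving -14.94°C.
Environment:
  From 800 m to 3900 m (environment): cools by 8.1 × 3.1 = 25.11°C, giving -17.01°C.
T_parcel − T_env = -14.94 − (-17.01) = +2.07°C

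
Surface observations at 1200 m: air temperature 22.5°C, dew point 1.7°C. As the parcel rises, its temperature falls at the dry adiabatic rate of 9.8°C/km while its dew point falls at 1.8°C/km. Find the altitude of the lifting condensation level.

T and T_d converge at 9.8 − 1.8 = 8°C per km
Height above start = (22.5 − 1.7) / 8 = 2.6 km
LCL altitude = 1200 m + 2600 m = 3800 m

3800 m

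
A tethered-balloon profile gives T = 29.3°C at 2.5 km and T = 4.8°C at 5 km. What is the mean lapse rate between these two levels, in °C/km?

9.8°C/km

Γ = −ΔT/Δz = (29.3 − 4.8) / (5000 − 2500) m
  = 24.5°C / 2.5 km = 9.8°C/km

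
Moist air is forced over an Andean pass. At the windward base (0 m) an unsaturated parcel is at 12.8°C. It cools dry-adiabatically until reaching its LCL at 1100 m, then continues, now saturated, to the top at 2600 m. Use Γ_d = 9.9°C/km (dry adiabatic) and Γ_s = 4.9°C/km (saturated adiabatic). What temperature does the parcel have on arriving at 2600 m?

-5.44°C

From 0 m to 1100 m (dry): cools by 9.9 × 1.1 = 10.89°C, giving 1.91°C.
From 1100 m to 2600 m (saturated): cools by 4.9 × 1.5 = 7.35°C, giving -5.44°C.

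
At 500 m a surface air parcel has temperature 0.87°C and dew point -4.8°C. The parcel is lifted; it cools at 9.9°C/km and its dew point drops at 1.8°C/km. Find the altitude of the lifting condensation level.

1200 m

T and T_d converge at 9.9 − 1.8 = 8.1°C per km
Height above start = (0.87 − (-4.8)) / 8.1 = 0.7 km
LCL altitude = 500 m + 700 m = 1200 m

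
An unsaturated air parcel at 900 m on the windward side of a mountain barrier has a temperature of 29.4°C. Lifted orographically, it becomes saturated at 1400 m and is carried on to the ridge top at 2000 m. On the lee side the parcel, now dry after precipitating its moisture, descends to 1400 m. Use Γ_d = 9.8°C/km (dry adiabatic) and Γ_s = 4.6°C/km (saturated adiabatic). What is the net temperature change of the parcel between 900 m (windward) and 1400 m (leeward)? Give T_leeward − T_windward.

Dry to 1400 m: -9.8 × 0.5 km = -4.9°C, so T = 24.5°C.
Saturated to 2000 m: -4.6 × 0.6 km = -2.76°C, so T = 21.74°C.
Dry descent to 1400 m: +9.8 × 0.6 km = +5.88°C, so T = 27.62°C.
Net change vs windward start: 27.62 − 29.4 = -1.78°C

-1.78°C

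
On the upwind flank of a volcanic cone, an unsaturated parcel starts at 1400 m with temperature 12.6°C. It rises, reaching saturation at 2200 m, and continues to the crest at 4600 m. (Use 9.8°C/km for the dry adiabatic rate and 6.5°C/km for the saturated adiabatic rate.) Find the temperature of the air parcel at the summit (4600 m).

-10.84°C

1400 → 2200 m (dry, 9.8°C/km): ΔT = -9.8 × 0.8 = -7.84°C → T = 4.76°C
2200 → 4600 m (saturated, 6.5°C/km): ΔT = -6.5 × 2.4 = -15.6°C → T = -10.84°C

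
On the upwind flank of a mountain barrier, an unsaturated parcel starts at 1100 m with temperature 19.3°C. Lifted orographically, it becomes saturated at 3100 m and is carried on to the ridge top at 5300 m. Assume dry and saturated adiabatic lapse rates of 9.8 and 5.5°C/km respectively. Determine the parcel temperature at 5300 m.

1100–3100 m, dry: Δz = 2 km ⇒ ΔT = -19.6°C; T = -0.3°C
3100–5300 m, saturated: Δz = 2.2 km ⇒ ΔT = -12.1°C; T = -12.4°C

-12.4°C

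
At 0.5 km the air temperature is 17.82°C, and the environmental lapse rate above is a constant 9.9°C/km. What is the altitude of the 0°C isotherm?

Height above start = (17.82 − 0) / 9.9 = 1.8 km
Altitude = 500 m + 1800 m = 2300 m

2.3 km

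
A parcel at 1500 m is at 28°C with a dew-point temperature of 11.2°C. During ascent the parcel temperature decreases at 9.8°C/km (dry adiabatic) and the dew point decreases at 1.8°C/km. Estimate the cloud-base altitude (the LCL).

T and T_d converge at 9.8 − 1.8 = 8°C per km
Height above start = (28 − 11.2) / 8 = 2.1 km
LCL altitude = 1500 m + 2100 m = 3600 m

3600 m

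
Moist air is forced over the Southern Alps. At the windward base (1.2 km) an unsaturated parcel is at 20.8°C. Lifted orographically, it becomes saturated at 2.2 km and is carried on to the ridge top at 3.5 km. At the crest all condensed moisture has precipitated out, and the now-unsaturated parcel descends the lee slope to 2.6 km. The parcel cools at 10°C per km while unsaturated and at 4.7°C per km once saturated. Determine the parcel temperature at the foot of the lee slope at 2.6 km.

Dry to 2200 m: -10 × 1 km = -10°C, so T = 10.8°C.
Saturated to 3500 m: -4.7 × 1.3 km = -6.11°C, so T = 4.69°C.
Dry descent to 2600 m: +10 × 0.9 km = +9°C, so T = 13.69°C.

13.69°C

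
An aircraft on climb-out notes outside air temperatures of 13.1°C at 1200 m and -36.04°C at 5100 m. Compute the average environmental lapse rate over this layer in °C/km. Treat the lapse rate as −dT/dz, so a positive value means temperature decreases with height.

Γ = −ΔT/Δz = (13.1 − (-36.04)) / (5100 − 1200) m
  = 49.14°C / 3.9 km = 12.6°C/km

12.6°C/km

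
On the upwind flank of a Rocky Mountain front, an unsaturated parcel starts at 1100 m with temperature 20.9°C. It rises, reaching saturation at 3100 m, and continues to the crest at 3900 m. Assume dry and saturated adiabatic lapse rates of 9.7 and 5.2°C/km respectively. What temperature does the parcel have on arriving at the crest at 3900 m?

-2.66°C

Dry to 3100 m: -9.7 × 2 km = -19.4°C, so T = 1.5°C.
Saturated to 3900 m: -5.2 × 0.8 km = -4.16°C, so T = -2.66°C.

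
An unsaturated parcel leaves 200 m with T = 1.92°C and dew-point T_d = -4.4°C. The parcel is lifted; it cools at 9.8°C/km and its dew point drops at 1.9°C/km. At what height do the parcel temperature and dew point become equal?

T and T_d converge at 9.8 − 1.9 = 7.9°C per km
Height above start = (1.92 − (-4.4)) / 7.9 = 0.8 km
LCL altitude = 200 m + 800 m = 1000 m

1000 m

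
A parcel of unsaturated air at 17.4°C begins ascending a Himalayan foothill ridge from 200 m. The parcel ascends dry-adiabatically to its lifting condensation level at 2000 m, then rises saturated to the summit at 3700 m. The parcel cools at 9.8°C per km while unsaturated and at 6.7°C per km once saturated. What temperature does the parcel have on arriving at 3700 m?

From 200 m to 2000 m (dry): cools by 9.8 × 1.8 = 17.64°C, giving -0.24°C.
From 2000 m to 3700 m (saturated): cools by 6.7 × 1.7 = 11.39°C, giving -11.63°C.

-11.63°C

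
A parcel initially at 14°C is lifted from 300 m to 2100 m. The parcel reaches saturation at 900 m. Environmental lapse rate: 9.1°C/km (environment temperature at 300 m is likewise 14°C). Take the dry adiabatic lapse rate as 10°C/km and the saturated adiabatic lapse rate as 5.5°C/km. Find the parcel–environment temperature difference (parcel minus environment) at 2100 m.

Parcel:
  300–900 m, dry: Δz = 0.6 km ⇒ ΔT = -6°C; T = 8°C
  900–2100 m, saturated: Δz = 1.2 km ⇒ ΔT = -6.6°C; T = 1.4°C
Environment:
  300–2100 m, environment: Δz = 1.8 km ⇒ ΔT = -16.38°C; T = -2.38°C
T_parcel − T_env = 1.4 − (-2.38) = +3.78°C

+3.78°C (parcel warmer than environment)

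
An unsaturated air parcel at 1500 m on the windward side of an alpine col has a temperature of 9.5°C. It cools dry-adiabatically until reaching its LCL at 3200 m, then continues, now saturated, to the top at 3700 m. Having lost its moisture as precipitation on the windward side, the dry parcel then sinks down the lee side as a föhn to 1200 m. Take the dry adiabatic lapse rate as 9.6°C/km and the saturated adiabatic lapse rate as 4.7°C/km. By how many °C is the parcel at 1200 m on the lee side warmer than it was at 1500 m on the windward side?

Dry to 3200 m: -9.6 × 1.7 km = -16.32°C, so T = -6.82°C.
Saturated to 3700 m: -4.7 × 0.5 km = -2.35°C, so T = -9.17°C.
Dry descent to 1200 m: +9.6 × 2.5 km = +24°C, so T = 14.83°C.
Net change vs windward start: 14.83 − 9.5 = +5.33°C

+5.33°C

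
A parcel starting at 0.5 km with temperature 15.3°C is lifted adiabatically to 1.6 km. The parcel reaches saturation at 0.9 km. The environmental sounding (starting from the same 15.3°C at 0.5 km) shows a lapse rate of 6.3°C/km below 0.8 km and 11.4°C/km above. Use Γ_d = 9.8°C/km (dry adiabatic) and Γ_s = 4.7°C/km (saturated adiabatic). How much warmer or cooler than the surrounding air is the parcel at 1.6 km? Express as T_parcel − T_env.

Parcel:
  500 → 900 m (dry, 9.8°C/km): ΔT = -9.8 × 0.4 = -3.92°C → T = 11.38°C
  900 → 1600 m (saturated, 4.7°C/km): ΔT = -4.7 × 0.7 = -3.29°C → T = 8.09°C
Environment:
  500 → 800 m (environment, lower layer, 6.3°C/km): ΔT = -6.3 × 0.3 = -1.89°C → T = 13.41°C
  800 → 1600 m (environment, upper layer, 11.4°C/km): ΔT = -11.4 × 0.8 = -9.12°C → T = 4.29°C
T_parcel − T_env = 8.09 − 4.29 = +3.8°C

+3.8°C (parcel warmer than environment)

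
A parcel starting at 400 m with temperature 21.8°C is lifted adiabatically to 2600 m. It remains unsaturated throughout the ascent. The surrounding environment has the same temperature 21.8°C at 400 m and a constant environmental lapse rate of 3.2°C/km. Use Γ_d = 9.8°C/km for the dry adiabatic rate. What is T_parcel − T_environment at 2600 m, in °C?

-14.52°C (parcel cooler than environment)

Parcel:
  400 → 2600 m (dry, 9.8°C/km): ΔT = -9.8 × 2.2 = -21.56°C → T = 0.24°C
Environment:
  400 → 2600 m (environment, 3.2°C/km): ΔT = -3.2 × 2.2 = -7.04°C → T = 14.76°C
T_parcel − T_env = 0.24 − 14.76 = -14.52°C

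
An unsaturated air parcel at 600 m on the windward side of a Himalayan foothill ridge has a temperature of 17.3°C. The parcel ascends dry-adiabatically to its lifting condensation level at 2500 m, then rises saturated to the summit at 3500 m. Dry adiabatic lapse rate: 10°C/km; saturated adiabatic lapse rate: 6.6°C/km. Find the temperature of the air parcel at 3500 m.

600 → 2500 m (dry, 10°C/km): ΔT = -10 × 1.9 = -19°C → T = -1.7°C
2500 → 3500 m (saturated, 6.6°C/km): ΔT = -6.6 × 1 = -6.6°C → T = -8.3°C

-8.3°C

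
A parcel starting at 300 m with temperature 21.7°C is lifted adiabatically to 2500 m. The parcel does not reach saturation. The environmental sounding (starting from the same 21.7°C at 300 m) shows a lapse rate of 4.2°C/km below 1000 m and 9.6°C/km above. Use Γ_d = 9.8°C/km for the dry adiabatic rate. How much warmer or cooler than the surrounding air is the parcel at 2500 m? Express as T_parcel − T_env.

Parcel:
  300 → 2500 m (dry, 9.8°C/km): ΔT = -9.8 × 2.2 = -21.56°C → T = 0.14°C
Environment:
  300 → 1000 m (environment, lower layer, 4.2°C/km): ΔT = -4.2 × 0.7 = -2.94°C → T = 18.76°C
  1000 → 2500 m (environment, upper layer, 9.6°C/km): ΔT = -9.6 × 1.5 = -14.4°C → T = 4.36°C
T_parcel − T_env = 0.14 − 4.36 = -4.22°C

-4.22°C (parcel cooler than environment)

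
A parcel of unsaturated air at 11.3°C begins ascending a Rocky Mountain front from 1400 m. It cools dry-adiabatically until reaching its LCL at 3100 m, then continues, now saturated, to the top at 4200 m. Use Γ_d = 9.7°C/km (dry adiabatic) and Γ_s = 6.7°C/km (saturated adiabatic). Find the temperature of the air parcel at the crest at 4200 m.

-12.56°C

1400 → 3100 m (dry, 9.7°C/km): ΔT = -9.7 × 1.7 = -16.49°C → T = -5.19°C
3100 → 4200 m (saturated, 6.7°C/km): ΔT = -6.7 × 1.1 = -7.37°C → T = -12.56°C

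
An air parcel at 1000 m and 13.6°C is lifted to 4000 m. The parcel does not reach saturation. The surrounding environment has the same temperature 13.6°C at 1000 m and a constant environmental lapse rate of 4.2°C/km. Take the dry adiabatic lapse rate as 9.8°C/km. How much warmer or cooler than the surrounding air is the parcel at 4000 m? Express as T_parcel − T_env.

Parcel:
  1000 → 4000 m (dry, 9.8°C/km): ΔT = -9.8 × 3 = -29.4°C → T = -15.8°C
Environment:
  1000 → 4000 m (environment, 4.2°C/km): ΔT = -4.2 × 3 = -12.6°C → T = 1°C
T_parcel − T_env = -15.8 − 1 = -16.8°C

-16.8°C (parcel cooler than environment)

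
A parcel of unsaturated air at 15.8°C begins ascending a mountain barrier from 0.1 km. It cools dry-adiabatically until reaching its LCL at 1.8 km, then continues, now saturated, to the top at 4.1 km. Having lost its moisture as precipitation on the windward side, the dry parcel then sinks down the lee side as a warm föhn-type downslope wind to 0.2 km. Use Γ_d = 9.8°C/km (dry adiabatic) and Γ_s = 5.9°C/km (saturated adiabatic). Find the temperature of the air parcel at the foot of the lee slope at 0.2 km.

Dry to 1800 m: -9.8 × 1.7 km = -16.66°C, so T = -0.86°C.
Saturated to 4100 m: -5.9 × 2.3 km = -13.57°C, so T = -14.43°C.
Dry descent to 200 m: +9.8 × 3.9 km = +38.22°C, so T = 23.79°C.

23.79°C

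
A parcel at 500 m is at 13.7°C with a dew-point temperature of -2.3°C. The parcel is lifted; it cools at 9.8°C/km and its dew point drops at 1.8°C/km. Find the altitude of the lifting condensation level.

2500 m

T and T_d converge at 9.8 − 1.8 = 8°C per km
Height above start = (13.7 − (-2.3)) / 8 = 2 km
LCL altitude = 500 m + 2000 m = 2500 m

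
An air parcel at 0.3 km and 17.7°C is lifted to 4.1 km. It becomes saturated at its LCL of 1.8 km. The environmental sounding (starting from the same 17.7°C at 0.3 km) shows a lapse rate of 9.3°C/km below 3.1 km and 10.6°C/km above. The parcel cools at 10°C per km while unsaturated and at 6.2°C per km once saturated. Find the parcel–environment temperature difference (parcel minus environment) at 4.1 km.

+7.38°C (parcel warmer than environment)

Parcel:
  300 → 1800 m (dry, 10°C/km): ΔT = -10 × 1.5 = -15°C → T = 2.7°C
  1800 → 4100 m (saturated, 6.2°C/km): ΔT = -6.2 × 2.3 = -14.26°C → T = -11.56°C
Environment:
  300 → 3100 m (environment, lower layer, 9.3°C/km): ΔT = -9.3 × 2.8 = -26.04°C → T = -8.34°C
  3100 → 4100 m (environment, upper layer, 10.6°C/km): ΔT = -10.6 × 1 = -10.6°C → T = -18.94°C
T_parcel − T_env = -11.56 − (-18.94) = +7.38°C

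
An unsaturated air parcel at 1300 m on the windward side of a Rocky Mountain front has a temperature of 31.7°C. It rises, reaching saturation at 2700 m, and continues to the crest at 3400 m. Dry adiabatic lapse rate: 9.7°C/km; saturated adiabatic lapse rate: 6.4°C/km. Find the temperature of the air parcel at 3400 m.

Dry to 2700 m: -9.7 × 1.4 km = -13.58°C, so T = 18.12°C.
Saturated to 3400 m: -6.4 × 0.7 km = -4.48°C, so T = 13.64°C.

13.64°C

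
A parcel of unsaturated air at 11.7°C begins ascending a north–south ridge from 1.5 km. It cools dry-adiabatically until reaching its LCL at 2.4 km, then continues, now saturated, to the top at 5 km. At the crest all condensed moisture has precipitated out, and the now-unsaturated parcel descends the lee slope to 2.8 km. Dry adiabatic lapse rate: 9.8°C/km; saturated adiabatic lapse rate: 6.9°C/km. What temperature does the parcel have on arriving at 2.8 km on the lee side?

1500 → 2400 m (dry, 9.8°C/km): ΔT = -9.8 × 0.9 = -8.82°C → T = 2.88°C
2400 → 5000 m (saturated, 6.9°C/km): ΔT = -6.9 × 2.6 = -17.94°C → T = -15.06°C
5000 → 2800 m (dry descent, 9.8°C/km): ΔT = +9.8 × 2.2 = +21.56°C → T = 6.5°C

6.5°C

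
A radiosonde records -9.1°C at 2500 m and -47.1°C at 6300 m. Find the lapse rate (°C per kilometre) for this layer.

Γ = −ΔT/Δz = (-9.1 − (-47.1)) / (6300 − 2500) m
  = 38°C / 3.8 km = 10°C/km

10°C/km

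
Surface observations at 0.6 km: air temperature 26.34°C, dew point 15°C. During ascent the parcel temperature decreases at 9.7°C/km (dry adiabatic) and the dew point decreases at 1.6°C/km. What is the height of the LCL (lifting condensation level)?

T and T_d converge at 9.7 − 1.6 = 8.1°C per km
Height above start = (26.34 − 15) / 8.1 = 1.4 km
LCL altitude = 600 m + 1400 m = 2000 m

2 km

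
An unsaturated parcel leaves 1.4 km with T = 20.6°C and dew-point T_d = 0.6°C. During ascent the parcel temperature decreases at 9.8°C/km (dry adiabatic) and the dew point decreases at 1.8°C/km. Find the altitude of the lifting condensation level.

3.9 km

T and T_d converge at 9.8 − 1.8 = 8°C per km
Height above start = (20.6 − 0.6) / 8 = 2.5 km
LCL altitude = 1400 m + 2500 m = 3900 m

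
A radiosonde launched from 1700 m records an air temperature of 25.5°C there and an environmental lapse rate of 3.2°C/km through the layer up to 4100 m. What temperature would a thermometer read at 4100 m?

17.82°C

Environmental to 4100 m: -3.2 × 2.4 km = -7.68°C, so T = 17.82°C.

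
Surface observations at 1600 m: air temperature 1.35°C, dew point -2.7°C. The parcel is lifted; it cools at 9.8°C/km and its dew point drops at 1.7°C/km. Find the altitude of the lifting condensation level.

T and T_d converge at 9.8 − 1.7 = 8.1°C per km
Height above start = (1.35 − (-2.7)) / 8.1 = 0.5 km
LCL altitude = 1600 m + 500 m = 2100 m

2100 m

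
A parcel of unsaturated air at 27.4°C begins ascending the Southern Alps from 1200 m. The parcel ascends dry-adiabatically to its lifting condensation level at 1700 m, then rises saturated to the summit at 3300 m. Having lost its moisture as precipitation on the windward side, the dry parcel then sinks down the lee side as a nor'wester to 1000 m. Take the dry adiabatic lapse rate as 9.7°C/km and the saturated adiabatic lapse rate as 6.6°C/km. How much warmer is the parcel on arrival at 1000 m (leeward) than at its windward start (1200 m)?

+6.9°C

Dry to 1700 m: -9.7 × 0.5 km = -4.85°C, so T = 22.55°C.
Saturated to 3300 m: -6.6 × 1.6 km = -10.56°C, so T = 11.99°C.
Dry descent to 1000 m: +9.7 × 2.3 km = +22.31°C, so T = 34.3°C.
Net change vs windward start: 34.3 − 27.4 = +6.9°C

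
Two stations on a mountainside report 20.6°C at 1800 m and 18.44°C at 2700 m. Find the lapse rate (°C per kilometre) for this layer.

Γ = −ΔT/Δz = (20.6 − 18.44) / (2700 − 1800) m
  = 2.16°C / 0.9 km = 2.4°C/km

2.4°C/km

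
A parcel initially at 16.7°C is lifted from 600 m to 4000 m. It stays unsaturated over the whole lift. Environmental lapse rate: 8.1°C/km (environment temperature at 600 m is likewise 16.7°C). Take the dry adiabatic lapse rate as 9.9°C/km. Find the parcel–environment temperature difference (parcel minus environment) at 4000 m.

-6.12°C (parcel cooler than environment)

Parcel:
  From 600 m to 4000 m (dry): cools by 9.9 × 3.4 = 33.66°C, giving -16.96°C.
Environment:
  From 600 m to 4000 m (environment): cools by 8.1 × 3.4 = 27.54°C, giving -10.84°C.
T_parcel − T_env = -16.96 − (-10.84) = -6.12°C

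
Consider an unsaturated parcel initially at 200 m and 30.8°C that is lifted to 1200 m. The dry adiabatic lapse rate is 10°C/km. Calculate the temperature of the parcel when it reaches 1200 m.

20.8°C

200–1200 m, dry adiabatic: Δz = 1 km ⇒ ΔT = -10°C; T = 20.8°C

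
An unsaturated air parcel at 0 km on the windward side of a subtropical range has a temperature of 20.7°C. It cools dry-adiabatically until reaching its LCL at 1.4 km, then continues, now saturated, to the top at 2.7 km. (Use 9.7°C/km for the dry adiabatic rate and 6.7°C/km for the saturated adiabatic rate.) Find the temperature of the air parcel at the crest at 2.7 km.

-1.59°C

Dry to 1400 m: -9.7 × 1.4 km = -13.58°C, so T = 7.12°C.
Saturated to 2700 m: -6.7 × 1.3 km = -8.71°C, so T = -1.59°C.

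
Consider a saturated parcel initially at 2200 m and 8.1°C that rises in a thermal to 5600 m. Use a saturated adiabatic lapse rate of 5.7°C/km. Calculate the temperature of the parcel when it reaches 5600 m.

-11.28°C

From 2200 m to 5600 m (saturated adiabatic): cools by 5.7 × 3.4 = 19.38°C, giving -11.28°C.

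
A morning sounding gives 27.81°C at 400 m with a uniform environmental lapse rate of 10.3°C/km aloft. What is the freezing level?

Height above start = (27.81 − 0) / 10.3 = 2.7 km
Altitude = 400 m + 2700 m = 3100 m

3100 m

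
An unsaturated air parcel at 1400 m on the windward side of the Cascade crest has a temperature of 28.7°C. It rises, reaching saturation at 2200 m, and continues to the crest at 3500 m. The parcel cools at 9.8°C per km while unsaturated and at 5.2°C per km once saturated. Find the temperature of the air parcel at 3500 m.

14.1°C

1400–2200 m, dry: Δz = 0.8 km ⇒ ΔT = -7.84°C; T = 20.86°C
2200–3500 m, saturated: Δz = 1.3 km ⇒ ΔT = -6.76°C; T = 14.1°C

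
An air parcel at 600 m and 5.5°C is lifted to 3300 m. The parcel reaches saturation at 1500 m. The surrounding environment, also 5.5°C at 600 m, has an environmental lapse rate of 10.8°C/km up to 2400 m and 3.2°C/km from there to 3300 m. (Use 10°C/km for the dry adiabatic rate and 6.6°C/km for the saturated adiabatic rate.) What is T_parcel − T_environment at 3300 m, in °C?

+1.44°C (parcel warmer than environment)

Parcel:
  600 → 1500 m (dry, 10°C/km): ΔT = -10 × 0.9 = -9°C → T = -3.5°C
  1500 → 3300 m (saturated, 6.6°C/km): ΔT = -6.6 × 1.8 = -11.88°C → T = -15.38°C
Environment:
  600 → 2400 m (environment, lower layer, 10.8°C/km): ΔT = -10.8 × 1.8 = -19.44°C → T = -13.94°C
  2400 → 3300 m (environment, upper layer, 3.2°C/km): ΔT = -3.2 × 0.9 = -2.88°C → T = -16.82°C
T_parcel − T_env = -15.38 − (-16.82) = +1.44°C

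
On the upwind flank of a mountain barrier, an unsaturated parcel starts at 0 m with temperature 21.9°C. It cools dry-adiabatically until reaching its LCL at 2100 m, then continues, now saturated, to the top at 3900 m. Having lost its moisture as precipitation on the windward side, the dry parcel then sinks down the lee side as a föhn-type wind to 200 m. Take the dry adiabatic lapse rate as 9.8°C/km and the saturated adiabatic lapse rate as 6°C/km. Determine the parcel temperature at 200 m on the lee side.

From 0 m to 2100 m (dry): cools by 9.8 × 2.1 = 20.58°C, giving 1.32°C.
From 2100 m to 3900 m (saturated): cools by 6 × 1.8 = 10.8°C, giving -9.48°C.
From 3900 m to 200 m (dry descent): warms by 9.8 × 3.7 = 36.26°C, giving 26.78°C.

26.78°C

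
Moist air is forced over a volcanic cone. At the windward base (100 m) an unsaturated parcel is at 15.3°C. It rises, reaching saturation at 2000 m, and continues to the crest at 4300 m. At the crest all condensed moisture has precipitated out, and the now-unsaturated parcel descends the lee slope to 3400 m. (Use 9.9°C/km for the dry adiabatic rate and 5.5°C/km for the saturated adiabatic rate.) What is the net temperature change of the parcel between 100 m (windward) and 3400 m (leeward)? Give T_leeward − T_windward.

-22.55°C

100–2000 m, dry: Δz = 1.9 km ⇒ ΔT = -18.81°C; T = -3.51°C
2000–4300 m, saturated: Δz = 2.3 km ⇒ ΔT = -12.65°C; T = -16.16°C
4300–3400 m, dry descent: Δz = 0.9 km ⇒ ΔT = +8.91°C; T = -7.25°C
Net change vs windward start: -7.25 − 15.3 = -22.55°C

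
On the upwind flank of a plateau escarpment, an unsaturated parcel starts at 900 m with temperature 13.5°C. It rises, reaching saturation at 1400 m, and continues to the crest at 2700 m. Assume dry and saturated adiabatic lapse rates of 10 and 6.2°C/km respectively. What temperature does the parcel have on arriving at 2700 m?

0.44°C

Dry to 1400 m: -10 × 0.5 km = -5°C, so T = 8.5°C.
Saturated to 2700 m: -6.2 × 1.3 km = -8.06°C, so T = 0.44°C.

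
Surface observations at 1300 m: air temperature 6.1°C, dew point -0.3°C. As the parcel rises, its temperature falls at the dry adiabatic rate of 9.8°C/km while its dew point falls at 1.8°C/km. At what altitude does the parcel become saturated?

T and T_d converge at 9.8 − 1.8 = 8°C per km
Height above start = (6.1 − (-0.3)) / 8 = 0.8 km
LCL altitude = 1300 m + 800 m = 2100 m

2100 m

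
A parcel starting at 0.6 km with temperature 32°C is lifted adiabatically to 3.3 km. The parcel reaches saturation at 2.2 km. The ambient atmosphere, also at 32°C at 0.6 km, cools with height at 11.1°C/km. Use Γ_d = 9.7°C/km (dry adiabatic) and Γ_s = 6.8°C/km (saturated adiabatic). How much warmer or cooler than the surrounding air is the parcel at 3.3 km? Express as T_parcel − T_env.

+6.97°C (parcel warmer than environment)

Parcel:
  Dry to 2200 m: -9.7 × 1.6 km = -15.52°C, so T = 16.48°C.
  Saturated to 3300 m: -6.8 × 1.1 km = -7.48°C, so T = 9°C.
Environment:
  Environment to 3300 m: -11.1 × 2.7 km = -29.97°C, so T = 2.03°C.
T_parcel − T_env = 9 − 2.03 = +6.97°C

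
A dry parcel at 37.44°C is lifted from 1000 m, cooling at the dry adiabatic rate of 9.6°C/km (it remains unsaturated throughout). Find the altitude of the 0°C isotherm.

4900 m

Height above start = (37.44 − 0) / 9.6 = 3.9 km
Altitude = 1000 m + 3900 m = 4900 m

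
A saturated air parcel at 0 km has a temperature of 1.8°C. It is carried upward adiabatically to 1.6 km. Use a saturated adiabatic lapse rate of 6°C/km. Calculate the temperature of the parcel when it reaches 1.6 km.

Saturated adiabatic to 1600 m: -6 × 1.6 km = -9.6°C, so T = -7.8°C.

-7.8°C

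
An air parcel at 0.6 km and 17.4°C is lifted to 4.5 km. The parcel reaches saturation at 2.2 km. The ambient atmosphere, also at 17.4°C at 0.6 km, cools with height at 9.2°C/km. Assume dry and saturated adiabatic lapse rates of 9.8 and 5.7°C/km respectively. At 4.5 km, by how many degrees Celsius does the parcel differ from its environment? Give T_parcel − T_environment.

+7.09°C (parcel warmer than environment)

Parcel:
  600 → 2200 m (dry, 9.8°C/km): ΔT = -9.8 × 1.6 = -15.68°C → T = 1.72°C
  2200 → 4500 m (saturated, 5.7°C/km): ΔT = -5.7 × 2.3 = -13.11°C → T = -11.39°C
Environment:
  600 → 4500 m (environment, 9.2°C/km): ΔT = -9.2 × 3.9 = -35.88°C → T = -18.48°C
T_parcel − T_env = -11.39 − (-18.48) = +7.09°C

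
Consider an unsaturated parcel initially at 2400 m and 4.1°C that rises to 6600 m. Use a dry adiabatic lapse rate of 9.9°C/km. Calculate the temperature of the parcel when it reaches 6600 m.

-37.48°C

2400–6600 m, dry adiabatic: Δz = 4.2 km ⇒ ΔT = -41.58°C; T = -37.48°C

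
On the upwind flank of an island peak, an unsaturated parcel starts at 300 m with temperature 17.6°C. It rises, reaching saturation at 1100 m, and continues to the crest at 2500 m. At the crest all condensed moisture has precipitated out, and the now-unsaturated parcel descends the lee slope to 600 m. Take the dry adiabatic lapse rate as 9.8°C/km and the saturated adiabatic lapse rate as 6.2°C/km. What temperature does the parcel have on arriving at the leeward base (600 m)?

300 → 1100 m (dry, 9.8°C/km): ΔT = -9.8 × 0.8 = -7.84°C → T = 9.76°C
1100 → 2500 m (saturated, 6.2°C/km): ΔT = -6.2 × 1.4 = -8.68°C → T = 1.08°C
2500 → 600 m (dry descent, 9.8°C/km): ΔT = +9.8 × 1.9 = +18.62°C → T = 19.7°C

19.7°C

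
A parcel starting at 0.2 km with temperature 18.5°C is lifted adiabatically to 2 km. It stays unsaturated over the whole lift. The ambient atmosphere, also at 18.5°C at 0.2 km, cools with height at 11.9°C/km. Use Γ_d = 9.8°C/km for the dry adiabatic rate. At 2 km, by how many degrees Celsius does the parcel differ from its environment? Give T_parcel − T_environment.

+3.78°C (parcel warmer than environment)

Parcel:
  200–2000 m, dry: Δz = 1.8 km ⇒ ΔT = -17.64°C; T = 0.86°C
Environment:
  200–2000 m, environment: Δz = 1.8 km ⇒ ΔT = -21.42°C; T = -2.92°C
T_parcel − T_env = 0.86 − (-2.92) = +3.78°C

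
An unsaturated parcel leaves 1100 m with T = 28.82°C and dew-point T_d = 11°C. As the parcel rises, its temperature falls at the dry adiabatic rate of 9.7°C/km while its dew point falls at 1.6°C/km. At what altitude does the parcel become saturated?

T and T_d converge at 9.7 − 1.6 = 8.1°C per km
Height above start = (28.82 − 11) / 8.1 = 2.2 km
LCL altitude = 1100 m + 2200 m = 3300 m

3300 m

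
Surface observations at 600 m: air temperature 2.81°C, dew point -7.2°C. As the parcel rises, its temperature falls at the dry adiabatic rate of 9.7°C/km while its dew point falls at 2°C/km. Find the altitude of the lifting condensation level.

1900 m

T and T_d converge at 9.7 − 2 = 7.7°C per km
Height above start = (2.81 − (-7.2)) / 7.7 = 1.3 km
LCL altitude = 600 m + 1300 m = 1900 m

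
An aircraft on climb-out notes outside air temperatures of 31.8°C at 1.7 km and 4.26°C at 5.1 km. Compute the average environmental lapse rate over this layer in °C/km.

8.1°C/km

Γ = −ΔT/Δz = (31.8 − 4.26) / (5100 − 1700) m
  = 27.54°C / 3.4 km = 8.1°C/km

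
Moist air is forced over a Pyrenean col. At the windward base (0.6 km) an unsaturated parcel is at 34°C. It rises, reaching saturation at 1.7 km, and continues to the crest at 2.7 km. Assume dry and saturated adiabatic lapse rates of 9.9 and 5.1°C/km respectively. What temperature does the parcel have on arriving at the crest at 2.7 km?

From 600 m to 1700 m (dry): cools by 9.9 × 1.1 = 10.89°C, giving 23.11°C.
From 1700 m to 2700 m (saturated): cools by 5.1 × 1 = 5.1°C, giving 18.01°C.

18.01°C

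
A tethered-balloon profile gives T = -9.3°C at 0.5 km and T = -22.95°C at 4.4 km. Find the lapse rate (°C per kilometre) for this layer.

3.5°C/km

Γ = −ΔT/Δz = (-9.3 − (-22.95)) / (4400 − 500) m
  = 13.65°C / 3.9 km = 3.5°C/km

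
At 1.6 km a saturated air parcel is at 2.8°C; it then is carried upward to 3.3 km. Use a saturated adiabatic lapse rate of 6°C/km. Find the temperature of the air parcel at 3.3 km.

-7.4°C

Saturated adiabatic to 3300 m: -6 × 1.7 km = -10.2°C, so T = -7.4°C.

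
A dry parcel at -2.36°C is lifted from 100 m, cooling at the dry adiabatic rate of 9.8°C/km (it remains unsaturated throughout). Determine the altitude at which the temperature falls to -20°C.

Height above start = (-2.36 − (-20)) / 9.8 = 1.8 km
Altitude = 100 m + 1800 m = 1900 m

1900 m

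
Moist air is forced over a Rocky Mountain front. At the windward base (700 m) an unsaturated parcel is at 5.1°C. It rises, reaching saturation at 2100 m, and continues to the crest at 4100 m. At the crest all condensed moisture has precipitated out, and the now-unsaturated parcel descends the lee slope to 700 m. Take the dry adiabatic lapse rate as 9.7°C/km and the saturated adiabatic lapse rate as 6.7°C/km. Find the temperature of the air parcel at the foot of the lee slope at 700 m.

700–2100 m, dry: Δz = 1.4 km ⇒ ΔT = -13.58°C; T = -8.48°C
2100–4100 m, saturated: Δz = 2 km ⇒ ΔT = -13.4°C; T = -21.88°C
4100–700 m, dry descent: Δz = 3.4 km ⇒ ΔT = +32.98°C; T = 11.1°C

11.1°C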